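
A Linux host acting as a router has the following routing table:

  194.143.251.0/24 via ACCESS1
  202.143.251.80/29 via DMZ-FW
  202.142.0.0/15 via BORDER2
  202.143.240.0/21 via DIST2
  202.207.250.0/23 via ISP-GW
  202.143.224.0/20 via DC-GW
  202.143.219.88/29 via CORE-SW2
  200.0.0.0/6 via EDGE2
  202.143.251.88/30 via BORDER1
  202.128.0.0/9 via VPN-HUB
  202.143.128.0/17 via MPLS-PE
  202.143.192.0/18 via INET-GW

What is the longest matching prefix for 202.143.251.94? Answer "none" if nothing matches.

202.143.192.0/18

Entries matching 202.143.251.94:
  200.0.0.0/6 (200.0.0.0 - 203.255.255.255)
  202.128.0.0/9 (202.128.0.0 - 202.255.255.255)
  202.142.0.0/15 (202.142.0.0 - 202.143.255.255)
  202.143.128.0/17 (202.143.128.0 - 202.143.255.255)
  202.143.192.0/18 (202.143.192.0 - 202.143.255.255)
Most specific is 202.143.192.0/18.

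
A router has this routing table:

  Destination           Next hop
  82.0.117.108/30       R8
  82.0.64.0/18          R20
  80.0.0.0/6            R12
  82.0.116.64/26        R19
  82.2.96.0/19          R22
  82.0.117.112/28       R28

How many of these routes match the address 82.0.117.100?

2

Prefixes containing 82.0.117.100:
  80.0.0.0/6 (80.0.0.0 - 83.255.255.255)
  82.0.64.0/18 (82.0.64.0 - 82.0.127.255)
Total matching entries: 2.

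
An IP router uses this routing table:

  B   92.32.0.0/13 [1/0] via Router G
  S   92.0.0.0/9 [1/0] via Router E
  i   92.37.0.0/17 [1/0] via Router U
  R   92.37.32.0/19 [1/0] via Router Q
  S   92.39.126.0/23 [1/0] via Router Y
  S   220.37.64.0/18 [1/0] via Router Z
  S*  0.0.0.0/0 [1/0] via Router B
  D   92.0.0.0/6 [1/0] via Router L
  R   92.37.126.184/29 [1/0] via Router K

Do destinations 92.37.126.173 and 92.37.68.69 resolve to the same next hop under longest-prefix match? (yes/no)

yes

92.37.126.173: longest match 92.37.0.0/17 -> Router U
92.37.68.69: longest match 92.37.0.0/17 -> Router U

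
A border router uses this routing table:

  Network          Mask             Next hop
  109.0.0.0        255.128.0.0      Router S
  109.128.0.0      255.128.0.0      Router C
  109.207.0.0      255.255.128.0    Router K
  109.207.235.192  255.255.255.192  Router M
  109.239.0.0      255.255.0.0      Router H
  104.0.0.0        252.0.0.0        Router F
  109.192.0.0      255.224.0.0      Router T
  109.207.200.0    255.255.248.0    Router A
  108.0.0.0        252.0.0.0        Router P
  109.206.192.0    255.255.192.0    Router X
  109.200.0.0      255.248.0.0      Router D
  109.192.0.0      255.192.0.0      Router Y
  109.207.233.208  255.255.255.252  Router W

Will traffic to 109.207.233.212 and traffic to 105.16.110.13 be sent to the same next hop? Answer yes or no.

109.207.233.212: longest match 109.200.0.0/13 -> Router D
105.16.110.13: longest match 104.0.0.0/6 -> Router F

no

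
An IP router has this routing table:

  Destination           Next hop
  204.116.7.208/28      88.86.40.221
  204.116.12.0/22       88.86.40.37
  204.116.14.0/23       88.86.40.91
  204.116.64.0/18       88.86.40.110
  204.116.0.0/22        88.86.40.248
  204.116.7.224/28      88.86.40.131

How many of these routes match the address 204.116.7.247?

No listed prefix contains 204.116.7.247.
Total matching entries: 0.

0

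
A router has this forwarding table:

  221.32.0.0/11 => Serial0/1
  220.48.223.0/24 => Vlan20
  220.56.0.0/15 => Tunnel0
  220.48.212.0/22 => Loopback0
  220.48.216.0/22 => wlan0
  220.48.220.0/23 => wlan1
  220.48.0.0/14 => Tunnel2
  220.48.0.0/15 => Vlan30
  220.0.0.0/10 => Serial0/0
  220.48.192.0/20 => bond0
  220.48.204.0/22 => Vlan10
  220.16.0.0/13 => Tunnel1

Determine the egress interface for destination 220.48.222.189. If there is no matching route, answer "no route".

Vlan30

Routes whose prefix contains 220.48.222.189:
  220.0.0.0/10 (220.0.0.0 - 220.63.255.255) -> Serial0/0
  220.48.0.0/14 (220.48.0.0 - 220.51.255.255) -> Tunnel2
  220.48.0.0/15 (220.48.0.0 - 220.49.255.255) -> Vlan30
More-specific entries that do NOT match:
  220.48.223.0/24 (220.48.223.0 - 220.48.223.255) does not contain 220.48.222.189
  220.48.220.0/23 (220.48.220.0 - 220.48.221.255) does not contain 220.48.222.189
  220.48.212.0/22 (220.48.212.0 - 220.48.215.255) does not contain 220.48.222.189
  220.48.216.0/22 (220.48.216.0 - 220.48.219.255) does not contain 220.48.222.189
  220.48.204.0/22 (220.48.204.0 - 220.48.207.255) does not contain 220.48.222.189
  220.48.192.0/20 (220.48.192.0 - 220.48.207.255) does not contain 220.48.222.189
Longest matching prefix is /15 -> interface Vlan30.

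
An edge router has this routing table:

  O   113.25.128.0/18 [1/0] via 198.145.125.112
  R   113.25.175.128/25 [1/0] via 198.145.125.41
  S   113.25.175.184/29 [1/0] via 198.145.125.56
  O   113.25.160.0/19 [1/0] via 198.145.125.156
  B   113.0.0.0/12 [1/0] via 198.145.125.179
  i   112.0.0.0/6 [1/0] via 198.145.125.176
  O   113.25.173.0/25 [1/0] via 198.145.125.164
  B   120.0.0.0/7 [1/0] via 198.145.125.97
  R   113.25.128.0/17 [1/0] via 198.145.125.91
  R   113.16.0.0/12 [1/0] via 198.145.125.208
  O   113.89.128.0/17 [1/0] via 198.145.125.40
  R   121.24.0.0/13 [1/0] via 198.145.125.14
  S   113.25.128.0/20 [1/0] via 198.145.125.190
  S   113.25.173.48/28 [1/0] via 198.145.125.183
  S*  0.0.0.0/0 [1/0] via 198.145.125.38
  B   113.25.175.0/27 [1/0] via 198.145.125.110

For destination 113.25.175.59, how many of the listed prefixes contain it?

6

Prefixes containing 113.25.175.59:
  0.0.0.0/0 (default, matches everything)
  112.0.0.0/6 (112.0.0.0 - 115.255.255.255)
  113.16.0.0/12 (113.16.0.0 - 113.31.255.255)
  113.25.128.0/17 (113.25.128.0 - 113.25.255.255)
  113.25.128.0/18 (113.25.128.0 - 113.25.191.255)
  113.25.160.0/19 (113.25.160.0 - 113.25.191.255)
Total matching entries: 6.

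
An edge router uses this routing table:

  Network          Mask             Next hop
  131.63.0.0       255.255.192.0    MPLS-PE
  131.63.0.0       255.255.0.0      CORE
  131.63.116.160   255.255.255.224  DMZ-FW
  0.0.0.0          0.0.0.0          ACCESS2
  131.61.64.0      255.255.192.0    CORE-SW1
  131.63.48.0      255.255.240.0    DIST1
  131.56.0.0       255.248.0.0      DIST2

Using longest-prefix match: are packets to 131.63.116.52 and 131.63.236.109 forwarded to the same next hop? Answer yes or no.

131.63.116.52: longest match 131.63.0.0/16 -> CORE
131.63.236.109: longest match 131.63.0.0/16 -> CORE

yes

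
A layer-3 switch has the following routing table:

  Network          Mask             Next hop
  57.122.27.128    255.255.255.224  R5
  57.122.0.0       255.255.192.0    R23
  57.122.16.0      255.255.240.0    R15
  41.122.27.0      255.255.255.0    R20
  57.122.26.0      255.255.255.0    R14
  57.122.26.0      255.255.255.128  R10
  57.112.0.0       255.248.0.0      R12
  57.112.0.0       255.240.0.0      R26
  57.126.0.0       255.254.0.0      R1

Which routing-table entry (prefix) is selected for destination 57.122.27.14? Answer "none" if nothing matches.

Entries matching 57.122.27.14:
  57.112.0.0/12 (57.112.0.0 - 57.127.255.255)
  57.122.0.0/18 (57.122.0.0 - 57.122.63.255)
  57.122.16.0/20 (57.122.16.0 - 57.122.31.255)
Most specific is 57.122.16.0/20.

57.122.16.0/20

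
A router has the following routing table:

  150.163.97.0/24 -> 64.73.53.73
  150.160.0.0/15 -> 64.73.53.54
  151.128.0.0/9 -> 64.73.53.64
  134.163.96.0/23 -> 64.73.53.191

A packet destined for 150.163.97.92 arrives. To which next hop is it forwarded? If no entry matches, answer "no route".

64.73.53.73

Routes whose prefix contains 150.163.97.92:
  150.163.97.0/24 (150.163.97.0 - 150.163.97.255) -> 64.73.53.73
Longest matching prefix is /24 -> next hop 64.73.53.73.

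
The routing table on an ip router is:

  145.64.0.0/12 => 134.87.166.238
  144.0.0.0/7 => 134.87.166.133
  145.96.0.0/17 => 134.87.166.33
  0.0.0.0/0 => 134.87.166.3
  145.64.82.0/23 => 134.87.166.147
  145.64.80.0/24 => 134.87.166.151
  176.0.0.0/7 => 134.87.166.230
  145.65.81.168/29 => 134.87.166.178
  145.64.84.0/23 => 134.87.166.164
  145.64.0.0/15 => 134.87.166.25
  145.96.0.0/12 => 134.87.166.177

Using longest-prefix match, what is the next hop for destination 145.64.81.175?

134.87.166.25

Routes whose prefix contains 145.64.81.175:
  0.0.0.0/0 (default, matches everything) -> 134.87.166.3
  144.0.0.0/7 (144.0.0.0 - 145.255.255.255) -> 134.87.166.133
  145.64.0.0/12 (145.64.0.0 - 145.79.255.255) -> 134.87.166.238
  145.64.0.0/15 (145.64.0.0 - 145.65.255.255) -> 134.87.166.25
More-specific entries that do NOT match:
  145.65.81.168/29 (145.65.81.168 - 145.65.81.175) does not contain 145.64.81.175
  145.64.80.0/24 (145.64.80.0 - 145.64.80.255) does not contain 145.64.81.175
  145.64.82.0/23 (145.64.82.0 - 145.64.83.255) does not contain 145.64.81.175
  145.64.84.0/23 (145.64.84.0 - 145.64.85.255) does not contain 145.64.81.175
  145.96.0.0/17 (145.96.0.0 - 145.96.127.255) does not contain 145.64.81.175
Longest matching prefix is /15 -> next hop 134.87.166.25.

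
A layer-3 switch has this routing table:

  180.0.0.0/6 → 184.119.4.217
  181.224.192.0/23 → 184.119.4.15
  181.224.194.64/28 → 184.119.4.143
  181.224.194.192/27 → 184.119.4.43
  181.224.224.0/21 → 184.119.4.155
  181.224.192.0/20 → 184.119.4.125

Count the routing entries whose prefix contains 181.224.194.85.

2

Prefixes containing 181.224.194.85:
  180.0.0.0/6 (180.0.0.0 - 183.255.255.255)
  181.224.192.0/20 (181.224.192.0 - 181.224.207.255)
Total matching entries: 2.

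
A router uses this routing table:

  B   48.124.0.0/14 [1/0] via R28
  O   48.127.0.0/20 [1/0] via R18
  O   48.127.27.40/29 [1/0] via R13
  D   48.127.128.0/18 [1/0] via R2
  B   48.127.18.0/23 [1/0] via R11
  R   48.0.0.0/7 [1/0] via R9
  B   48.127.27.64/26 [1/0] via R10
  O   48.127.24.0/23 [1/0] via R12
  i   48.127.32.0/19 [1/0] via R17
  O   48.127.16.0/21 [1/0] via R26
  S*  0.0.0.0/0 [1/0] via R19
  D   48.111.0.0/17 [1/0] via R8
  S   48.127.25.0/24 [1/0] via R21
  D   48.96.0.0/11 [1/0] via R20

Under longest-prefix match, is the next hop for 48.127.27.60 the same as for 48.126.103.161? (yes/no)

48.127.27.60: longest match 48.124.0.0/14 -> R28
48.126.103.161: longest match 48.124.0.0/14 -> R28

yes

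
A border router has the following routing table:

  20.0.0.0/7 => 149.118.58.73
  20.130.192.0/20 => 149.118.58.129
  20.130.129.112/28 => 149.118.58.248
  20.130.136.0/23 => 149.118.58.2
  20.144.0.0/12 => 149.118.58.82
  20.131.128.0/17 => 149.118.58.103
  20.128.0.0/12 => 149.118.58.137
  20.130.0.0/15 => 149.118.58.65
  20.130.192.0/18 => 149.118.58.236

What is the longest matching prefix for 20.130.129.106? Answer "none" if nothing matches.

20.130.0.0/15

Entries matching 20.130.129.106:
  20.0.0.0/7 (20.0.0.0 - 21.255.255.255)
  20.128.0.0/12 (20.128.0.0 - 20.143.255.255)
  20.130.0.0/15 (20.130.0.0 - 20.131.255.255)
Most specific is 20.130.0.0/15.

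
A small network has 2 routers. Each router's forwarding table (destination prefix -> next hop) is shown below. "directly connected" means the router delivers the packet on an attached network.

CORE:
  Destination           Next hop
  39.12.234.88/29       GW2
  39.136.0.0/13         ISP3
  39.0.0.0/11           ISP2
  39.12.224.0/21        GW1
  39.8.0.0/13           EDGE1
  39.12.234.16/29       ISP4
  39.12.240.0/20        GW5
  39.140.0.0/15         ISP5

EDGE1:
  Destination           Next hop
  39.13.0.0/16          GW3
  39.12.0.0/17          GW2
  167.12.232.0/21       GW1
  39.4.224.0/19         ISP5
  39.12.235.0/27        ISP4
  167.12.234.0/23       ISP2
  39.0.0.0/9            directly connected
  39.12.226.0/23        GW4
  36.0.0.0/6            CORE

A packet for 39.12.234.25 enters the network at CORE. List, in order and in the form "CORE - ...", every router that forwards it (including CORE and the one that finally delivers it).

CORE - EDGE1

At CORE: longest match for 39.12.234.25 is 39.8.0.0/13 -> EDGE1
At EDGE1: longest match for 39.12.234.25 is 39.0.0.0/9 -> directly connected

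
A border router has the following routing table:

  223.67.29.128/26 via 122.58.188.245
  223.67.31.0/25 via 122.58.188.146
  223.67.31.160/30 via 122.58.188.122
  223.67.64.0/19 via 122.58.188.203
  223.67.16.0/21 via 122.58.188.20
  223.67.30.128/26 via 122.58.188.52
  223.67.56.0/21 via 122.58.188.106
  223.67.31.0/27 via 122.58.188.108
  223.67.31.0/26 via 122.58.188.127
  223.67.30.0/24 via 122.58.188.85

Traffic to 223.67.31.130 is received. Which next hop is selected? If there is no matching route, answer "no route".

no route

No entry's prefix contains 223.67.31.130; there is no default route.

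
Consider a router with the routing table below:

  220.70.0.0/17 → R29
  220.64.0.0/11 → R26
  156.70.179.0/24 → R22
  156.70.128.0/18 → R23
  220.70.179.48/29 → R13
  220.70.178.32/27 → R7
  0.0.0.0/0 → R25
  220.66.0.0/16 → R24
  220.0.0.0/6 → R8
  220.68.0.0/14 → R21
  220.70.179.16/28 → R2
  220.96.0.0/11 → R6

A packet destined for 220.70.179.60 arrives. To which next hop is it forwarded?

Routes whose prefix contains 220.70.179.60:
  0.0.0.0/0 (default, matches everything) -> R25
  220.0.0.0/6 (220.0.0.0 - 223.255.255.255) -> R8
  220.64.0.0/11 (220.64.0.0 - 220.95.255.255) -> R26
  220.68.0.0/14 (220.68.0.0 - 220.71.255.255) -> R21
More-specific entries that do NOT match:
  220.70.179.48/29 (220.70.179.48 - 220.70.179.55) does not contain 220.70.179.60
  220.70.179.16/28 (220.70.179.16 - 220.70.179.31) does not contain 220.70.179.60
  220.70.178.32/27 (220.70.178.32 - 220.70.178.63) does not contain 220.70.179.60
  156.70.179.0/24 (156.70.179.0 - 156.70.179.255) does not contain 220.70.179.60
  156.70.128.0/18 (156.70.128.0 - 156.70.191.255) does not contain 220.70.179.60
  220.70.0.0/17 (220.70.0.0 - 220.70.127.255) does not contain 220.70.179.60
  220.66.0.0/16 (220.66.0.0 - 220.66.255.255) does not contain 220.70.179.60
Longest matching prefix is /14 -> next hop R21.

R21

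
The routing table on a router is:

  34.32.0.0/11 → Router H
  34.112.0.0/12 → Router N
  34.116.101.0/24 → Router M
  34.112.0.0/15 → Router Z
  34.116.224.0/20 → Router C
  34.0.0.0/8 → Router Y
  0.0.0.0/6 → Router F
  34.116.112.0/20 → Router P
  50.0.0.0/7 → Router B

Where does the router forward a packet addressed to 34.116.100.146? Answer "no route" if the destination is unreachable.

Router N

Routes whose prefix contains 34.116.100.146:
  34.0.0.0/8 (34.0.0.0 - 34.255.255.255) -> Router Y
  34.112.0.0/12 (34.112.0.0 - 34.127.255.255) -> Router N
More-specific entries that do NOT match:
  34.116.101.0/24 (34.116.101.0 - 34.116.101.255) does not contain 34.116.100.146
  34.116.224.0/20 (34.116.224.0 - 34.116.239.255) does not contain 34.116.100.146
  34.116.112.0/20 (34.116.112.0 - 34.116.127.255) does not contain 34.116.100.146
  34.112.0.0/15 (34.112.0.0 - 34.113.255.255) does not contain 34.116.100.146
Longest matching prefix is /12 -> next hop Router N.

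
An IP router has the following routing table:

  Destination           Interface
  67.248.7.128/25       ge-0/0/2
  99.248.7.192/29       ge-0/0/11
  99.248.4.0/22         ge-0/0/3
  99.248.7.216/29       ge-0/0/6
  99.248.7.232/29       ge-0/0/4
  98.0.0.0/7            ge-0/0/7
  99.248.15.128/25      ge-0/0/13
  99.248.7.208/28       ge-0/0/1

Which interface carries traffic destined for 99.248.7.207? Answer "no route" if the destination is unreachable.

Routes whose prefix contains 99.248.7.207:
  98.0.0.0/7 (98.0.0.0 - 99.255.255.255) -> ge-0/0/7
  99.248.4.0/22 (99.248.4.0 - 99.248.7.255) -> ge-0/0/3
More-specific entries that do NOT match:
  99.248.7.192/29 (99.248.7.192 - 99.248.7.199) does not contain 99.248.7.207
  99.248.7.216/29 (99.248.7.216 - 99.248.7.223) does not contain 99.248.7.207
  99.248.7.232/29 (99.248.7.232 - 99.248.7.239) does not contain 99.248.7.207
  99.248.7.208/28 (99.248.7.208 - 99.248.7.223) does not contain 99.248.7.207
  67.248.7.128/25 (67.248.7.128 - 67.248.7.255) does not contain 99.248.7.207
  99.248.15.128/25 (99.248.15.128 - 99.248.15.255) does not contain 99.248.7.207
Longest matching prefix is /22 -> interface ge-0/0/3.

ge-0/0/3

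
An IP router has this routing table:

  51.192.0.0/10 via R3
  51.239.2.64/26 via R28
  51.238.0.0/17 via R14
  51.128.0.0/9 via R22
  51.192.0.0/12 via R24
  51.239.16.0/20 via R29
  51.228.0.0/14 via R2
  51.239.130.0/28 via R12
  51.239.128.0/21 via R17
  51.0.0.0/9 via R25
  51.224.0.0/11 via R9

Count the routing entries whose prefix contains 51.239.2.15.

Prefixes containing 51.239.2.15:
  51.128.0.0/9 (51.128.0.0 - 51.255.255.255)
  51.192.0.0/10 (51.192.0.0 - 51.255.255.255)
  51.224.0.0/11 (51.224.0.0 - 51.255.255.255)
Total matching entries: 3.

3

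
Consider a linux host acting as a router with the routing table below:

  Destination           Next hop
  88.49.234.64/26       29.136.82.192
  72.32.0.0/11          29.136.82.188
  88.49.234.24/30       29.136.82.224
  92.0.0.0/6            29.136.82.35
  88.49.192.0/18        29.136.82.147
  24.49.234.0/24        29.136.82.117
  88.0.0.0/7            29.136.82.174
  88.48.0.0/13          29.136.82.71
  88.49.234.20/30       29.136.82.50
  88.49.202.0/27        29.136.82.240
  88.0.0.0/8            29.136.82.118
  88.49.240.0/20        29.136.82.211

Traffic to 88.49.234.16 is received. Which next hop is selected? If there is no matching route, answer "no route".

29.136.82.147

Routes whose prefix contains 88.49.234.16:
  88.0.0.0/7 (88.0.0.0 - 89.255.255.255) -> 29.136.82.174
  88.0.0.0/8 (88.0.0.0 - 88.255.255.255) -> 29.136.82.118
  88.48.0.0/13 (88.48.0.0 - 88.55.255.255) -> 29.136.82.71
  88.49.192.0/18 (88.49.192.0 - 88.49.255.255) -> 29.136.82.147
More-specific entries that do NOT match:
  88.49.234.24/30 (88.49.234.24 - 88.49.234.27) does not contain 88.49.234.16
  88.49.234.20/30 (88.49.234.20 - 88.49.234.23) does not contain 88.49.234.16
  88.49.202.0/27 (88.49.202.0 - 88.49.202.31) does not contain 88.49.234.16
  88.49.234.64/26 (88.49.234.64 - 88.49.234.127) does not contain 88.49.234.16
  24.49.234.0/24 (24.49.234.0 - 24.49.234.255) does not contain 88.49.234.16
  88.49.240.0/20 (88.49.240.0 - 88.49.255.255) does not contain 88.49.234.16
Longest matching prefix is /18 -> next hop 29.136.82.147.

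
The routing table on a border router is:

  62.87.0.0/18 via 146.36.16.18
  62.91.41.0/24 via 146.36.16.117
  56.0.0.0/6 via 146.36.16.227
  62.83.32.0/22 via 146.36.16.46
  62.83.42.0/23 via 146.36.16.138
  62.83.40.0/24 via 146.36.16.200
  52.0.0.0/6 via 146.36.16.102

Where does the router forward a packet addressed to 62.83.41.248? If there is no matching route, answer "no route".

no route

No entry's prefix contains 62.83.41.248; there is no default route.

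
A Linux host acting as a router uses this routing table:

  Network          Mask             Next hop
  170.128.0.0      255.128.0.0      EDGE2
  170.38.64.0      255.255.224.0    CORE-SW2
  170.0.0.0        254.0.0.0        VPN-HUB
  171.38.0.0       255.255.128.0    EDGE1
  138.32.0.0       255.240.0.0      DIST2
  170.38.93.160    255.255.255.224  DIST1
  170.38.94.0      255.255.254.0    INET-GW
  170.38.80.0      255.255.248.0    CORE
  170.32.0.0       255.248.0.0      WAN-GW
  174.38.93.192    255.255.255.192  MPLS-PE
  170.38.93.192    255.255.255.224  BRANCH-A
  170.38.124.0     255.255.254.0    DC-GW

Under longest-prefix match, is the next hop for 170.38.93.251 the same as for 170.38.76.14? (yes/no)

yes

170.38.93.251: longest match 170.38.64.0/19 -> CORE-SW2
170.38.76.14: longest match 170.38.64.0/19 -> CORE-SW2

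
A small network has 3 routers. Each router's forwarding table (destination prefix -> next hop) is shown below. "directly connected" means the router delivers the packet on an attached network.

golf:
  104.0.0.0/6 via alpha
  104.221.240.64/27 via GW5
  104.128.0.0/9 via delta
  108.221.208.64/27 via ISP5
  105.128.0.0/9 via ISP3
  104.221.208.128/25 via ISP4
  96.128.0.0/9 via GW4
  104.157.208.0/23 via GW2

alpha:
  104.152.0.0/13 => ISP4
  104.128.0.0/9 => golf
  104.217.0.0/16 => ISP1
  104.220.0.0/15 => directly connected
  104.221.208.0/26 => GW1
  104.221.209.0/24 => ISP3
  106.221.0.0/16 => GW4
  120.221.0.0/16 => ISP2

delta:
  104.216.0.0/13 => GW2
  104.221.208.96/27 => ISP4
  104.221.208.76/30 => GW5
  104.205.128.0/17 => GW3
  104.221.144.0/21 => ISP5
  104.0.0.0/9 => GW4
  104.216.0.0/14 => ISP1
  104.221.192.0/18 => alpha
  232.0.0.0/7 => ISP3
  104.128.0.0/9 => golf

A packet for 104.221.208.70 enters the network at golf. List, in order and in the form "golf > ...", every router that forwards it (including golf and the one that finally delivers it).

golf > delta > alpha

At golf: longest match for 104.221.208.70 is 104.128.0.0/9 -> delta
At delta: longest match for 104.221.208.70 is 104.221.192.0/18 -> alpha
At alpha: longest match for 104.221.208.70 is 104.220.0.0/15 -> directly connected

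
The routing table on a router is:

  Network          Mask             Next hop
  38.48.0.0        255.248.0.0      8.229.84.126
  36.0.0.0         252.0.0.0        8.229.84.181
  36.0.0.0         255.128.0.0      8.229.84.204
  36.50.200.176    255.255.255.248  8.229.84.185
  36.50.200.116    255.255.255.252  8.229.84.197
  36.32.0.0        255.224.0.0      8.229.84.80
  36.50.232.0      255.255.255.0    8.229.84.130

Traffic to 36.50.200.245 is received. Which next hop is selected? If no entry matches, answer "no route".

Routes whose prefix contains 36.50.200.245:
  36.0.0.0/6 (36.0.0.0 - 39.255.255.255) -> 8.229.84.181
  36.0.0.0/9 (36.0.0.0 - 36.127.255.255) -> 8.229.84.204
  36.32.0.0/11 (36.32.0.0 - 36.63.255.255) -> 8.229.84.80
More-specific entries that do NOT match:
  36.50.200.116/30 (36.50.200.116 - 36.50.200.119) does not contain 36.50.200.245
  36.50.200.176/29 (36.50.200.176 - 36.50.200.183) does not contain 36.50.200.245
  36.50.232.0/24 (36.50.232.0 - 36.50.232.255) does not contain 36.50.200.245
  38.48.0.0/13 (38.48.0.0 - 38.55.255.255) does not contain 36.50.200.245
Longest matching prefix is /11 -> next hop 8.229.84.80.

8.229.84.80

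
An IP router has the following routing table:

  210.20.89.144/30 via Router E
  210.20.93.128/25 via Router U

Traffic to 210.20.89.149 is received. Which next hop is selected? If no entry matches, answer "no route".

No entry's prefix contains 210.20.89.149; there is no default route.

no route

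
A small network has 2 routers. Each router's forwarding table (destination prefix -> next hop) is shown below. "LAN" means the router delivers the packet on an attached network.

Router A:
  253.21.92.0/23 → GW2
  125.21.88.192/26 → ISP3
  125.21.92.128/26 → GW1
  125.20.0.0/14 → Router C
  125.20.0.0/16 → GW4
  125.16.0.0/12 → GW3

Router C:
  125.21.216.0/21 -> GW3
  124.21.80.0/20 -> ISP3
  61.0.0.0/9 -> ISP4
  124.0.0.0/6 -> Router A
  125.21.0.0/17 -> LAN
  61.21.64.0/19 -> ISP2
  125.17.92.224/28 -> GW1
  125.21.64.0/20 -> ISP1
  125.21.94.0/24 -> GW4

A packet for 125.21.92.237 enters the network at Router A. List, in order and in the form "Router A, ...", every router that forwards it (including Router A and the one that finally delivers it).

At Router A: longest match for 125.21.92.237 is 125.20.0.0/14 -> Router C
At Router C: longest match for 125.21.92.237 is 125.21.0.0/17 -> LAN

Router A, Router C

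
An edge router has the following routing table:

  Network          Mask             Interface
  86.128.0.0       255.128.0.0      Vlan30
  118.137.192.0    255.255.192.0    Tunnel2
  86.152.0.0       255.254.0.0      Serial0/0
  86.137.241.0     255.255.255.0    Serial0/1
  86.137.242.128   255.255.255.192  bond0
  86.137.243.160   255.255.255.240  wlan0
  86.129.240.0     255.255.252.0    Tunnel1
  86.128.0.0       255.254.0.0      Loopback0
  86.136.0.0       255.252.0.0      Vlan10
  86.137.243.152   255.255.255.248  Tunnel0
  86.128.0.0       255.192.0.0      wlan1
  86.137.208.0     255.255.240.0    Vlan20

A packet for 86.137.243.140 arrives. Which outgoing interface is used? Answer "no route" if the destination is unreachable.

Vlan10

Routes whose prefix contains 86.137.243.140:
  86.128.0.0/9 (86.128.0.0 - 86.255.255.255) -> Vlan30
  86.128.0.0/10 (86.128.0.0 - 86.191.255.255) -> wlan1
  86.136.0.0/14 (86.136.0.0 - 86.139.255.255) -> Vlan10
More-specific entries that do NOT match:
  86.137.243.152/29 (86.137.243.152 - 86.137.243.159) does not contain 86.137.243.140
  86.137.243.160/28 (86.137.243.160 - 86.137.243.175) does not contain 86.137.243.140
  86.137.242.128/26 (86.137.242.128 - 86.137.242.191) does not contain 86.137.243.140
  86.137.241.0/24 (86.137.241.0 - 86.137.241.255) does not contain 86.137.243.140
  86.129.240.0/22 (86.129.240.0 - 86.129.243.255) does not contain 86.137.243.140
  86.137.208.0/20 (86.137.208.0 - 86.137.223.255) does not contain 86.137.243.140
  118.137.192.0/18 (118.137.192.0 - 118.137.255.255) does not contain 86.137.243.140
  86.152.0.0/15 (86.152.0.0 - 86.153.255.255) does not contain 86.137.243.140
  86.128.0.0/15 (86.128.0.0 - 86.129.255.255) does not contain 86.137.243.140
Longest matching prefix is /14 -> interface Vlan10.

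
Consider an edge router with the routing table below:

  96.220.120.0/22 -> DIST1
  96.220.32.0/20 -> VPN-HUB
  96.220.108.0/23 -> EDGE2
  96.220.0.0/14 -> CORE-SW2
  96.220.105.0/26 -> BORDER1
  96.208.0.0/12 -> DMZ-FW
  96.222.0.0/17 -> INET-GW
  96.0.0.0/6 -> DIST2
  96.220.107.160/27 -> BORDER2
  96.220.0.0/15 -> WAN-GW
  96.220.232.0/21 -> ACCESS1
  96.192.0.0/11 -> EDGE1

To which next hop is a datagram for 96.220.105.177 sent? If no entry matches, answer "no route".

WAN-GW

Routes whose prefix contains 96.220.105.177:
  96.0.0.0/6 (96.0.0.0 - 99.255.255.255) -> DIST2
  96.192.0.0/11 (96.192.0.0 - 96.223.255.255) -> EDGE1
  96.208.0.0/12 (96.208.0.0 - 96.223.255.255) -> DMZ-FW
  96.220.0.0/14 (96.220.0.0 - 96.223.255.255) -> CORE-SW2
  96.220.0.0/15 (96.220.0.0 - 96.221.255.255) -> WAN-GW
More-specific entries that do NOT match:
  96.220.107.160/27 (96.220.107.160 - 96.220.107.191) does not contain 96.220.105.177
  96.220.105.0/26 (96.220.105.0 - 96.220.105.63) does not contain 96.220.105.177
  96.220.108.0/23 (96.220.108.0 - 96.220.109.255) does not contain 96.220.105.177
  96.220.120.0/22 (96.220.120.0 - 96.220.123.255) does not contain 96.220.105.177
  96.220.232.0/21 (96.220.232.0 - 96.220.239.255) does not contain 96.220.105.177
  96.220.32.0/20 (96.220.32.0 - 96.220.47.255) does not contain 96.220.105.177
  96.222.0.0/17 (96.222.0.0 - 96.222.127.255) does not contain 96.220.105.177
Longest matching prefix is /15 -> next hop WAN-GW.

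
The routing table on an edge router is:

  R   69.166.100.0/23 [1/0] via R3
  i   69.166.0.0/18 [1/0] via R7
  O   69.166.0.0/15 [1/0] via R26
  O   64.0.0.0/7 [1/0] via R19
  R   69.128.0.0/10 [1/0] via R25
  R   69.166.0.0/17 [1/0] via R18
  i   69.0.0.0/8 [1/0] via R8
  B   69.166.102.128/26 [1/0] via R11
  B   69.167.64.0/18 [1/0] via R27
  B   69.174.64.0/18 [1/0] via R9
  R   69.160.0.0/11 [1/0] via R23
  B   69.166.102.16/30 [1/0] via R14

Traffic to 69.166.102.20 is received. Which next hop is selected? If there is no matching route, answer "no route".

Routes whose prefix contains 69.166.102.20:
  69.0.0.0/8 (69.0.0.0 - 69.255.255.255) -> R8
  69.128.0.0/10 (69.128.0.0 - 69.191.255.255) -> R25
  69.160.0.0/11 (69.160.0.0 - 69.191.255.255) -> R23
  69.166.0.0/15 (69.166.0.0 - 69.167.255.255) -> R26
  69.166.0.0/17 (69.166.0.0 - 69.166.127.255) -> R18
More-specific entries that do NOT match:
  69.166.102.16/30 (69.166.102.16 - 69.166.102.19) does not contain 69.166.102.20
  69.166.102.128/26 (69.166.102.128 - 69.166.102.191) does not contain 69.166.102.20
  69.166.100.0/23 (69.166.100.0 - 69.166.101.255) does not contain 69.166.102.20
  69.166.0.0/18 (69.166.0.0 - 69.166.63.255) does not contain 69.166.102.20
  69.167.64.0/18 (69.167.64.0 - 69.167.127.255) does not contain 69.166.102.20
  69.174.64.0/18 (69.174.64.0 - 69.174.127.255) does not contain 69.166.102.20
Longest matching prefix is /17 -> next hop R18.

R18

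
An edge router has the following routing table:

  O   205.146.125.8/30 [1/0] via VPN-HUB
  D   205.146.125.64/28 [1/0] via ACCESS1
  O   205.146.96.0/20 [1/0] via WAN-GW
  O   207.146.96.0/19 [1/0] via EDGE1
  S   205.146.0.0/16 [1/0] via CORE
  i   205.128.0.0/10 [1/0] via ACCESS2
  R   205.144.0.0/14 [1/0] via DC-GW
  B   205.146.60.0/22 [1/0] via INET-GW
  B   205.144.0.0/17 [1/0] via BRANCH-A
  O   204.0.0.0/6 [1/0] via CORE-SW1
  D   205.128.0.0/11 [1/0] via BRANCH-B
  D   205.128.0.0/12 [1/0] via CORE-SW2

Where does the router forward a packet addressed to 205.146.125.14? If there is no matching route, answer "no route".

CORE

Routes whose prefix contains 205.146.125.14:
  204.0.0.0/6 (204.0.0.0 - 207.255.255.255) -> CORE-SW1
  205.128.0.0/10 (205.128.0.0 - 205.191.255.255) -> ACCESS2
  205.128.0.0/11 (205.128.0.0 - 205.159.255.255) -> BRANCH-B
  205.144.0.0/14 (205.144.0.0 - 205.147.255.255) -> DC-GW
  205.146.0.0/16 (205.146.0.0 - 205.146.255.255) -> CORE
More-specific entries that do NOT match:
  205.146.125.8/30 (205.146.125.8 - 205.146.125.11) does not contain 205.146.125.14
  205.146.125.64/28 (205.146.125.64 - 205.146.125.79) does not contain 205.146.125.14
  205.146.60.0/22 (205.146.60.0 - 205.146.63.255) does not contain 205.146.125.14
  205.146.96.0/20 (205.146.96.0 - 205.146.111.255) does not contain 205.146.125.14
  207.146.96.0/19 (207.146.96.0 - 207.146.127.255) does not contain 205.146.125.14
  205.144.0.0/17 (205.144.0.0 - 205.144.127.255) does not contain 205.146.125.14
Longest matching prefix is /16 -> next hop CORE.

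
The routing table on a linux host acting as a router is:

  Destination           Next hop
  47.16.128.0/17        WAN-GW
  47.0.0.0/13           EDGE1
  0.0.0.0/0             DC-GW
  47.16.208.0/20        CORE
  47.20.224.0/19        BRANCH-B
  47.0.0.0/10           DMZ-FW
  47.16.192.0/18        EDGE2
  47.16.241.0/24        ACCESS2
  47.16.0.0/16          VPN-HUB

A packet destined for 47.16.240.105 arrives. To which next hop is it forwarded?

Routes whose prefix contains 47.16.240.105:
  0.0.0.0/0 (default, matches everything) -> DC-GW
  47.0.0.0/10 (47.0.0.0 - 47.63.255.255) -> DMZ-FW
  47.16.0.0/16 (47.16.0.0 - 47.16.255.255) -> VPN-HUB
  47.16.128.0/17 (47.16.128.0 - 47.16.255.255) -> WAN-GW
  47.16.192.0/18 (47.16.192.0 - 47.16.255.255) -> EDGE2
More-specific entries that do NOT match:
  47.16.241.0/24 (47.16.241.0 - 47.16.241.255) does not contain 47.16.240.105
  47.16.208.0/20 (47.16.208.0 - 47.16.223.255) does not contain 47.16.240.105
  47.20.224.0/19 (47.20.224.0 - 47.20.255.255) does not contain 47.16.240.105
Longest matching prefix is /18 -> next hop EDGE2.

EDGE2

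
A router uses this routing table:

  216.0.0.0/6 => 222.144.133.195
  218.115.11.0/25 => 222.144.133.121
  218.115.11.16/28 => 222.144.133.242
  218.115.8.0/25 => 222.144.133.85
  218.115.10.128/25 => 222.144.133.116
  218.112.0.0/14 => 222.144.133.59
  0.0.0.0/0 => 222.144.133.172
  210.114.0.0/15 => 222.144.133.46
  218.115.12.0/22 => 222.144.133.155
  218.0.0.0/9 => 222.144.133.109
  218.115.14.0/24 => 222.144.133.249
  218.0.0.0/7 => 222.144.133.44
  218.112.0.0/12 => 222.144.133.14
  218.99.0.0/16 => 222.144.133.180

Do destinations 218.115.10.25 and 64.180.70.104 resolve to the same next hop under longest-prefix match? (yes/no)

no

218.115.10.25: longest match 218.112.0.0/14 -> 222.144.133.59
64.180.70.104: longest match 0.0.0.0/0 -> 222.144.133.172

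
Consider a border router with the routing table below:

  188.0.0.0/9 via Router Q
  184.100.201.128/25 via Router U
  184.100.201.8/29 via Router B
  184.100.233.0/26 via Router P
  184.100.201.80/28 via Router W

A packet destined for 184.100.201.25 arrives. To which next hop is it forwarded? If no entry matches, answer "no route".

No entry's prefix contains 184.100.201.25; there is no default route.

no route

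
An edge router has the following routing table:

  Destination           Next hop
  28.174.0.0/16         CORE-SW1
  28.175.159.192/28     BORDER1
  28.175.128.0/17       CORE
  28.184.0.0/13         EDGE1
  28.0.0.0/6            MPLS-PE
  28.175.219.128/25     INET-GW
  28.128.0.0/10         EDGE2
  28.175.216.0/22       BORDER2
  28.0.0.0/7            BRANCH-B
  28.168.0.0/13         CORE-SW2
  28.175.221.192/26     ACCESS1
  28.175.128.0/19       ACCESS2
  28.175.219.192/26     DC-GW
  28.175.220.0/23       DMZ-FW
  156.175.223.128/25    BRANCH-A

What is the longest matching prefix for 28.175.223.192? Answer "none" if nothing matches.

Entries matching 28.175.223.192:
  28.0.0.0/6 (28.0.0.0 - 31.255.255.255)
  28.0.0.0/7 (28.0.0.0 - 29.255.255.255)
  28.128.0.0/10 (28.128.0.0 - 28.191.255.255)
  28.168.0.0/13 (28.168.0.0 - 28.175.255.255)
  28.175.128.0/17 (28.175.128.0 - 28.175.255.255)
Most specific is 28.175.128.0/17.

28.175.128.0/17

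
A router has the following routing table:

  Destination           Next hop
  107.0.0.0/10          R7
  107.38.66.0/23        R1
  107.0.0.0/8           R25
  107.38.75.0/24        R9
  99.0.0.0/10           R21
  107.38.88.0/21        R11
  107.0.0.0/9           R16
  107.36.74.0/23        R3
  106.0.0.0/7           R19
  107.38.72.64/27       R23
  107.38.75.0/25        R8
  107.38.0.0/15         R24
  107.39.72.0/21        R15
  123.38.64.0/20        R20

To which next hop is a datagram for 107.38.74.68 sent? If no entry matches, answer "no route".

Routes whose prefix contains 107.38.74.68:
  106.0.0.0/7 (106.0.0.0 - 107.255.255.255) -> R19
  107.0.0.0/8 (107.0.0.0 - 107.255.255.255) -> R25
  107.0.0.0/9 (107.0.0.0 - 107.127.255.255) -> R16
  107.0.0.0/10 (107.0.0.0 - 107.63.255.255) -> R7
  107.38.0.0/15 (107.38.0.0 - 107.39.255.255) -> R24
More-specific entries that do NOT match:
  107.38.72.64/27 (107.38.72.64 - 107.38.72.95) does not contain 107.38.74.68
  107.38.75.0/25 (107.38.75.0 - 107.38.75.127) does not contain 107.38.74.68
  107.38.75.0/24 (107.38.75.0 - 107.38.75.255) does not contain 107.38.74.68
  107.38.66.0/23 (107.38.66.0 - 107.38.67.255) does not contain 107.38.74.68
  107.36.74.0/23 (107.36.74.0 - 107.36.75.255) does not contain 107.38.74.68
  107.38.88.0/21 (107.38.88.0 - 107.38.95.255) does not contain 107.38.74.68
  107.39.72.0/21 (107.39.72.0 - 107.39.79.255) does not contain 107.38.74.68
  123.38.64.0/20 (123.38.64.0 - 123.38.79.255) does not contain 107.38.74.68
Longest matching prefix is /15 -> next hop R24.

R24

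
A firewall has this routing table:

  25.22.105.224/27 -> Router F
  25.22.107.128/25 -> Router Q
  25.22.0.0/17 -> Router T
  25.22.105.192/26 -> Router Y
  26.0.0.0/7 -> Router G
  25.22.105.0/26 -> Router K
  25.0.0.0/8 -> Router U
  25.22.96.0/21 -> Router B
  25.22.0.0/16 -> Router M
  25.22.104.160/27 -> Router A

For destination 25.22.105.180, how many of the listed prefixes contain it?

Prefixes containing 25.22.105.180:
  25.0.0.0/8 (25.0.0.0 - 25.255.255.255)
  25.22.0.0/16 (25.22.0.0 - 25.22.255.255)
  25.22.0.0/17 (25.22.0.0 - 25.22.127.255)
Total matching entries: 3.

3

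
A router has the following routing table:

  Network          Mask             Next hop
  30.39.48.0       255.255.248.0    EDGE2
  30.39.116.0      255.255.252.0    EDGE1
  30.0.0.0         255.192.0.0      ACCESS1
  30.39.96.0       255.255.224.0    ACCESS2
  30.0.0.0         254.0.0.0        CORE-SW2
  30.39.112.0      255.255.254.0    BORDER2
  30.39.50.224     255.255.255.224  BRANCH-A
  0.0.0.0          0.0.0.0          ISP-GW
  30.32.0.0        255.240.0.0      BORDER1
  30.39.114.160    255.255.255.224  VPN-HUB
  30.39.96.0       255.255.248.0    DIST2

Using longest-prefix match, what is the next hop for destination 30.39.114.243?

Routes whose prefix contains 30.39.114.243:
  0.0.0.0/0 (default, matches everything) -> ISP-GW
  30.0.0.0/7 (30.0.0.0 - 31.255.255.255) -> CORE-SW2
  30.0.0.0/10 (30.0.0.0 - 30.63.255.255) -> ACCESS1
  30.32.0.0/12 (30.32.0.0 - 30.47.255.255) -> BORDER1
  30.39.96.0/19 (30.39.96.0 - 30.39.127.255) -> ACCESS2
More-specific entries that do NOT match:
  30.39.50.224/27 (30.39.50.224 - 30.39.50.255) does not contain 30.39.114.243
  30.39.114.160/27 (30.39.114.160 - 30.39.114.191) does not contain 30.39.114.243
  30.39.112.0/23 (30.39.112.0 - 30.39.113.255) does not contain 30.39.114.243
  30.39.116.0/22 (30.39.116.0 - 30.39.119.255) does not contain 30.39.114.243
  30.39.48.0/21 (30.39.48.0 - 30.39.55.255) does not contain 30.39.114.243
  30.39.96.0/21 (30.39.96.0 - 30.39.103.255) does not contain 30.39.114.243
Longest matching prefix is /19 -> next hop ACCESS2.

ACCESS2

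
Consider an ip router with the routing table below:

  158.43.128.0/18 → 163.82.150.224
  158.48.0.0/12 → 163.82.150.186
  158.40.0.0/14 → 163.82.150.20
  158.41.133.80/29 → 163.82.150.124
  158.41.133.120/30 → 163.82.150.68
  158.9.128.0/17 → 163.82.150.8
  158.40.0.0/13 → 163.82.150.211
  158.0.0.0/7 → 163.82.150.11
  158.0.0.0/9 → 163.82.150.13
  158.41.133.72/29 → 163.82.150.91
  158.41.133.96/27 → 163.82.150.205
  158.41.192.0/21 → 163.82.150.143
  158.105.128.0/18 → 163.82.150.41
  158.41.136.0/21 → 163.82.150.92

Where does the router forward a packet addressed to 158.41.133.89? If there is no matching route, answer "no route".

163.82.150.20

Routes whose prefix contains 158.41.133.89:
  158.0.0.0/7 (158.0.0.0 - 159.255.255.255) -> 163.82.150.11
  158.0.0.0/9 (158.0.0.0 - 158.127.255.255) -> 163.82.150.13
  158.40.0.0/13 (158.40.0.0 - 158.47.255.255) -> 163.82.150.211
  158.40.0.0/14 (158.40.0.0 - 158.43.255.255) -> 163.82.150.20
More-specific entries that do NOT match:
  158.41.133.120/30 (158.41.133.120 - 158.41.133.123) does not contain 158.41.133.89
  158.41.133.80/29 (158.41.133.80 - 158.41.133.87) does not contain 158.41.133.89
  158.41.133.72/29 (158.41.133.72 - 158.41.133.79) does not contain 158.41.133.89
  158.41.133.96/27 (158.41.133.96 - 158.41.133.127) does not contain 158.41.133.89
  158.41.192.0/21 (158.41.192.0 - 158.41.199.255) does not contain 158.41.133.89
  158.41.136.0/21 (158.41.136.0 - 158.41.143.255) does not contain 158.41.133.89
  158.43.128.0/18 (158.43.128.0 - 158.43.191.255) does not contain 158.41.133.89
  158.105.128.0/18 (158.105.128.0 - 158.105.191.255) does not contain 158.41.133.89
  158.9.128.0/17 (158.9.128.0 - 158.9.255.255) does not contain 158.41.133.89
Longest matching prefix is /14 -> next hop 163.82.150.20.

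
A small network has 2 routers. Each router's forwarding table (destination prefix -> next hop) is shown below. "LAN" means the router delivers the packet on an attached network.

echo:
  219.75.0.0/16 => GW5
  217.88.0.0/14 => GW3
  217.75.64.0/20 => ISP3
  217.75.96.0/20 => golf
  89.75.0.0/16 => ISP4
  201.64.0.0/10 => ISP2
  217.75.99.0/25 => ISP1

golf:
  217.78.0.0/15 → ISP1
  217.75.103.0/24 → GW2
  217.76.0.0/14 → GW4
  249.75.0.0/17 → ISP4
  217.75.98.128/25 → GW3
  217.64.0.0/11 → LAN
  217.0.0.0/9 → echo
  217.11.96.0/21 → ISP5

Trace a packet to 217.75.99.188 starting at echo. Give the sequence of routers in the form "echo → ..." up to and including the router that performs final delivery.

echo → golf

At echo: longest match for 217.75.99.188 is 217.75.96.0/20 -> golf
At golf: longest match for 217.75.99.188 is 217.64.0.0/11 -> LAN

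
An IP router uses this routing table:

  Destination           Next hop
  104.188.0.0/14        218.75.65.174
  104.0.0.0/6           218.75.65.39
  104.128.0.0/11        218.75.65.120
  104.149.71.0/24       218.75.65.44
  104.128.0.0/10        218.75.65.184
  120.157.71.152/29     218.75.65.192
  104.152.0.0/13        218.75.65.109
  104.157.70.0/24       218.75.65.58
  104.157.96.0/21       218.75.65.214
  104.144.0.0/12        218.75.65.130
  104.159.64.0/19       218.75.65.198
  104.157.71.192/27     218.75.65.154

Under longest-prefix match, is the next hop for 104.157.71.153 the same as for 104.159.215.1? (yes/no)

yes

104.157.71.153: longest match 104.152.0.0/13 -> 218.75.65.109
104.159.215.1: longest match 104.152.0.0/13 -> 218.75.65.109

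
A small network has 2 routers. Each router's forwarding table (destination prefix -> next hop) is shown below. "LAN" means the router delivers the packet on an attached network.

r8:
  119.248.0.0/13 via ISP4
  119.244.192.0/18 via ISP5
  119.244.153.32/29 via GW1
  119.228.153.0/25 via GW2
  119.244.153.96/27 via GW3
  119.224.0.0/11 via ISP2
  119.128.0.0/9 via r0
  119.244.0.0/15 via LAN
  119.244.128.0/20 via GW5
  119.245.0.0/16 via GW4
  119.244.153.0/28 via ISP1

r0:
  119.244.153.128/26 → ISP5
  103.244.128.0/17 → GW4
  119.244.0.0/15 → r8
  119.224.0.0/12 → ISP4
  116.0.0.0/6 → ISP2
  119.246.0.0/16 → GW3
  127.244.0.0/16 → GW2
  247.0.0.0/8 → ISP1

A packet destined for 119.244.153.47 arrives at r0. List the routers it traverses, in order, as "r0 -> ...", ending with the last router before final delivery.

r0 -> r8

At r0: longest match for 119.244.153.47 is 119.244.0.0/15 -> r8
At r8: longest match for 119.244.153.47 is 119.244.0.0/15 -> LAN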